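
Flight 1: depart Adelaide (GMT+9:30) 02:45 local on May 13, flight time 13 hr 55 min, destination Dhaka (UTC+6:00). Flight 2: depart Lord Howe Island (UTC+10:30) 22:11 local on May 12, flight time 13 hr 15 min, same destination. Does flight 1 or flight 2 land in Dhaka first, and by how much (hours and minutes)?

the second, by 6 hours 14 minutes

Flight 1 in UTC: 02:45 − 9:30 = 17:15 on May 12.
+13 hours 55 minutes → arrive 07:10 UTC on May 13.
Flight 2 in UTC: 22:11 − 10:30 = 11:41 on May 12.
+13 hours 15 minutes → arrive 00:56 UTC on May 13.
Flight 2 lands earlier by 6 hours 14 minutes.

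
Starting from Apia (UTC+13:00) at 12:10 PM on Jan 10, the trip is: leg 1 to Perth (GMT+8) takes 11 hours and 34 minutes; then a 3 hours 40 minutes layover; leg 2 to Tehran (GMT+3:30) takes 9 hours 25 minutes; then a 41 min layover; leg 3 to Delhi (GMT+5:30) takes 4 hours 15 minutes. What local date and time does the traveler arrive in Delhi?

10:15 AM on January 11

Convert departure to UTC: 12:10 PM − 13:00 = 11:10 PM UTC on Jan 9.
Add 11 hours 34 minutes leg 1 → 10:44 AM UTC (Jan 10).
Add 3 hours and 40 minutes layover in Perth → 2:24 PM UTC.
Add 9 hours and 25 minutes leg 2 → 11:49 PM UTC.
Add 41 minutes layover in Tehran → 12:30 AM UTC (Jan 11).
Add 4 hours 15 minutes leg 3 → 4:45 AM UTC.
Delhi is UTC+5:30, so local arrival = 4:45 AM + 5:30 = 10:15 AM on Jan 11.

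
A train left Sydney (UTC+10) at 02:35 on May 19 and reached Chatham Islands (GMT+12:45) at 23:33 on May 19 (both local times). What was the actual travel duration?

Departure in UTC: 02:35 − 10:00 = 16:35 on May 18.
Arrival in UTC: 23:33 − 12:45 = 10:48 on May 19.
Elapsed = 10:48 − 16:35 (+1 day) = 18 hours 13 minutes.

18 hours 13 minutes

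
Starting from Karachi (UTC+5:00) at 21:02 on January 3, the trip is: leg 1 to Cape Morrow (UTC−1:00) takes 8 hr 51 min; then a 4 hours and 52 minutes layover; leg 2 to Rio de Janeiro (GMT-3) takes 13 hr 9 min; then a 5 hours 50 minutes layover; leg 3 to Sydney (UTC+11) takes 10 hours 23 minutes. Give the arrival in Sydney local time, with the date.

22:07 on January 5

Convert departure to UTC: 21:02 − 5:00 = 16:02 UTC on Jan 3.
Add 8 hours and 51 minutes leg 1 → 00:53 UTC (Jan 4).
Add 4 hours and 52 minutes layover in Cape Morrow → 05:45 UTC.
Add 13 hours 9 minutes leg 2 → 18:54 UTC.
Add 5 hours and 50 minutes layover in Rio de Janeiro → 00:44 UTC (Jan 5).
Add 10 hours 23 minutes leg 3 → 11:07 UTC.
Sydney is UTC+11:00, so local arrival = 11:07 + 11:00 = 22:07 on Jan 5.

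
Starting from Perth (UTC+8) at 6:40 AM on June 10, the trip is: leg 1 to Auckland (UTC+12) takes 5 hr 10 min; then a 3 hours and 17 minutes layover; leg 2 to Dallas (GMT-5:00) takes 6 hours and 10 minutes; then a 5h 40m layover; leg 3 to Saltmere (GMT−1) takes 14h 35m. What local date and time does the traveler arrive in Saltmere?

8:32 AM on Jun 11

Convert departure to UTC: 6:40 AM − 8:00 = 10:40 PM UTC on Jun 9.
Add 5 hours and 10 minutes leg 1 → 3:50 AM UTC (Jun 10).
Add 3 hours 17 minutes layover in Auckland → 7:07 AM UTC.
Add 6 hours and 10 minutes leg 2 → 1:17 PM UTC.
Add 5 hours and 40 minutes layover in Dallas → 6:57 PM UTC.
Add 14 hours 35 minutes leg 3 → 9:32 AM UTC (Jun 11).
Saltmere is UTC−1:00, so local arrival = 9:32 AM − 1:00 = 8:32 AM on Jun 11.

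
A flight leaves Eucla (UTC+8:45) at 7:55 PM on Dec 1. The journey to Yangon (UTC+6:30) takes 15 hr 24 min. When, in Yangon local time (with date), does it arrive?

9:04 AM on December 2

Yangon is 2:15 behind Eucla.
After 15 hours and 24 minutes it is 11:19 AM (Dec 2) in Eucla.
Shift by the zone difference: 11:19 AM − 2:15 = 9:04 AM on Dec 2 in Yangon.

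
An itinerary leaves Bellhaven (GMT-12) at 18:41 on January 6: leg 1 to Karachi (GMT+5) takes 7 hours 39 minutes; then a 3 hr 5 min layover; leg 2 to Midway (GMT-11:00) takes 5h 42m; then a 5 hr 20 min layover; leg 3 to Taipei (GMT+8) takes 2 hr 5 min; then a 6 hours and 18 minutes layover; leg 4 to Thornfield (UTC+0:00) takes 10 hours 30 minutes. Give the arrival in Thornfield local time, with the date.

Convert departure to UTC: 18:41 + 12:00 = 06:41 UTC on Jan 7.
Add 7 hours 39 minutes leg 1 → 14:20 UTC.
Add 3 hours and 5 minutes layover in Karachi → 17:25 UTC.
Add 5 hours and 42 minutes leg 2 → 23:07 UTC.
Add 5 hours and 20 minutes layover in Midway → 04:27 UTC (Jan 8).
Add 2 hours 5 minutes leg 3 → 06:32 UTC.
Add 6 hours and 18 minutes layover in Taipei → 12:50 UTC.
Add 10 hours 30 minutes leg 4 → 23:20 UTC.
Thornfield is UTC+0, so local arrival is the same: 23:20 on Jan 8.

23:20 on Jan 8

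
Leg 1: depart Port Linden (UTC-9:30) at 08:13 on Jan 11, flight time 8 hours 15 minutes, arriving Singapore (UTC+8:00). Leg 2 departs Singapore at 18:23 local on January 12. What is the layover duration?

8 hours 25 minutes

Convert departure to UTC: 08:13 + 9:30 = 17:43 UTC on Jan 11.
Add 8 hours 15 minutes flight time → 01:58 UTC (Jan 12).
Singapore is UTC+8:00, so local arrival = 01:58 + 8:00 = 09:58 on Jan 12.
Layover = 18:23 − 09:58 = 8 hours 25 minutes.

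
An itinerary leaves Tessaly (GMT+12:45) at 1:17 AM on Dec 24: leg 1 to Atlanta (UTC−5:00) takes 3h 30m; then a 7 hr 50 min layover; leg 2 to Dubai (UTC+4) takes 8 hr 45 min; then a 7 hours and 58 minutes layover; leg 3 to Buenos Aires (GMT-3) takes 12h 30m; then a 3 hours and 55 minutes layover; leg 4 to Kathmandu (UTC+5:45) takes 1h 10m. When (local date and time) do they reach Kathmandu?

Convert departure to UTC: 1:17 AM − 12:45 = 12:32 PM UTC on Dec 23.
Add 3 hours 30 minutes leg 1 → 4:02 PM UTC.
Add 7 hours 50 minutes layover in Atlanta → 11:52 PM UTC.
Add 8 hours and 45 minutes leg 2 → 8:37 AM UTC (Dec 24).
Add 7 hours and 58 minutes layover in Dubai → 4:35 PM UTC.
Add 12 hours 30 minutes leg 3 → 5:05 AM UTC (Dec 25).
Add 3 hours 55 minutes layover in Buenos Aires → 9:00 AM UTC.
Add 1 hour 10 minutes leg 4 → 10:10 AM UTC.
Kathmandu is UTC+5:45, so local arrival = 10:10 AM + 5:45 = 3:55 PM on Dec 25.

3:55 PM on Dec 25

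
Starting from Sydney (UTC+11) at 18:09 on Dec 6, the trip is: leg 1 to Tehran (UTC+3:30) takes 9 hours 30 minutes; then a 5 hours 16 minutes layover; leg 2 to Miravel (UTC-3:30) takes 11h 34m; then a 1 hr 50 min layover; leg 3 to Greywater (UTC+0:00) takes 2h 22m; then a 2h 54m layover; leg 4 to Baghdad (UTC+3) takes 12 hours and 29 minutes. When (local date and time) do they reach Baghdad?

08:04 on Dec 8

Convert departure to UTC: 18:09 − 11:00 = 07:09 UTC on Dec 6.
Add 9 hours and 30 minutes leg 1 → 16:39 UTC.
Add 5 hours 16 minutes layover in Tehran → 21:55 UTC.
Add 11 hours 34 minutes leg 2 → 09:29 UTC (Dec 7).
Add 1 hour 50 minutes layover in Miravel → 11:19 UTC.
Add 2 hours 22 minutes leg 3 → 13:41 UTC.
Add 2 hours and 54 minutes layover in Greywater → 16:35 UTC.
Add 12 hours 29 minutes leg 4 → 05:04 UTC (Dec 8).
Baghdad is UTC+3:00, so local arrival = 05:04 + 3:00 = 08:04 on Dec 8.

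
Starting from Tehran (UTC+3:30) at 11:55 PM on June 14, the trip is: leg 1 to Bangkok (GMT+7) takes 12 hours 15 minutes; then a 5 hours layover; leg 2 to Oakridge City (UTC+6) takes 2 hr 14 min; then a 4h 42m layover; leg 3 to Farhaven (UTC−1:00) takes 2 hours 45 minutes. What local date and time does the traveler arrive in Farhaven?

Convert departure to UTC: 11:55 PM − 3:30 = 8:25 PM UTC on Jun 14.
Add 12 hours 15 minutes leg 1 → 8:40 AM UTC (Jun 15).
Add 5 hours layover in Bangkok → 1:40 PM UTC.
Add 2 hours 14 minutes leg 2 → 3:54 PM UTC.
Add 4 hours and 42 minutes layover in Oakridge City → 8:36 PM UTC.
Add 2 hours 45 minutes leg 3 → 11:21 PM UTC.
Farhaven is UTC−1:00, so local arrival = 11:21 PM − 1:00 = 10:21 PM on Jun 15.

10:21 PM on June 15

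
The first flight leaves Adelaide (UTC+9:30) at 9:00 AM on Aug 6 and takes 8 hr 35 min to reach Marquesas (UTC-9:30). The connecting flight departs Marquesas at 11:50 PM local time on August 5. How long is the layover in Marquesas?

1 hour 15 minutes

Convert departure to UTC: 9:00 AM − 9:30 = 11:30 PM UTC on Aug 5.
Add 8 hours and 35 minutes flight time → 8:05 AM UTC (Aug 6).
Marquesas is UTC−9:30, so local arrival = 8:05 AM − 9:30 = 10:35 PM on Aug 5.
Layover = 11:50 PM − 10:35 PM = 1 hour 15 minutes.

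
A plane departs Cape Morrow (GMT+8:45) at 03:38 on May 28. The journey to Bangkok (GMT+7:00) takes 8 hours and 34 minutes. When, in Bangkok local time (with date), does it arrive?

10:27 on May 28

Convert departure to UTC: 03:38 − 8:45 = 18:53 UTC on May 27.
Add 8 hours and 34 minutes travel time → 03:27 UTC (May 28).
Bangkok is UTC+7:00, so local arrival = 03:27 + 7:00 = 10:27 on May 28.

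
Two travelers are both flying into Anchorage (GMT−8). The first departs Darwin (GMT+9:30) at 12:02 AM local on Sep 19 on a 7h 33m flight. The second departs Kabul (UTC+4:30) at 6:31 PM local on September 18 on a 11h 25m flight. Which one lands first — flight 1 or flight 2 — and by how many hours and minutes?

Flight 1 in UTC: 12:02 AM − 9:30 = 2:32 PM on Sep 18.
+7 hours and 33 minutes → arrive 10:05 PM UTC on Sep 18.
Flight 2 in UTC: 6:31 PM − 4:30 = 2:01 PM on Sep 18.
+11 hours and 25 minutes → arrive 1:26 AM UTC on Sep 19.
Flight 1 lands earlier by 3 hours 21 minutes.

the first, by 3 hours 21 minutes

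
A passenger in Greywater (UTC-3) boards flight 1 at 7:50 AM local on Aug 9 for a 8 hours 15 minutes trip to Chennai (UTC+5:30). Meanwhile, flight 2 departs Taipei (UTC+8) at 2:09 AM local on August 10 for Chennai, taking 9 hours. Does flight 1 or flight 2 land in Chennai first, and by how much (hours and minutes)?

Flight 1 in UTC: 7:50 AM + 3:00 = 10:50 AM on Aug 9.
+8 hours 15 minutes → arrive 7:05 PM UTC on Aug 9.
Flight 2 in UTC: 2:09 AM − 8:00 = 6:09 PM on Aug 9.
+9 hours → arrive 3:09 AM UTC on Aug 10.
Flight 1 lands earlier by 8 hours 4 minutes.

the first, by 8 hours 4 minutes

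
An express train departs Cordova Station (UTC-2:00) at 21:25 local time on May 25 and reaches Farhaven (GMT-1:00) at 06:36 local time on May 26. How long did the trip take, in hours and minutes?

8 hours 11 minutes

Departure in UTC: 21:25 + 2:00 = 23:25 on May 25.
Arrival in UTC: 06:36 + 1:00 = 07:36 on May 26.
Elapsed = 07:36 − 23:25 (+1 day) = 8 hours 11 minutes.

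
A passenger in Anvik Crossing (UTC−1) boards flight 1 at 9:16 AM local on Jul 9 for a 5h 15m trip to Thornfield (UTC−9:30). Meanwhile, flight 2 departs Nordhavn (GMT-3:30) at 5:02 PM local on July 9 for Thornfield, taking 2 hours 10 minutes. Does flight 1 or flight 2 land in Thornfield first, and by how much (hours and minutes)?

Flight 1 in UTC: 9:16 AM + 1:00 = 10:16 AM on Jul 9.
+5 hours and 15 minutes → arrive 3:31 PM UTC on Jul 9.
Flight 2 in UTC: 5:02 PM + 3:30 = 8:32 PM on Jul 9.
+2 hours 10 minutes → arrive 10:42 PM UTC on Jul 9.
Flight 1 lands earlier by 7 hours 11 minutes.

the first, by 7 hours 11 minutes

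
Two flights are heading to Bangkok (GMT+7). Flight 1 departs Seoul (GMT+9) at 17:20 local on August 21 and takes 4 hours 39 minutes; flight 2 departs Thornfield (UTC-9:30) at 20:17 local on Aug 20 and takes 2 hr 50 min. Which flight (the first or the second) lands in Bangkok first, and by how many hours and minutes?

Flight 1 in UTC: 17:20 − 9:00 = 08:20 on Aug 21.
+4 hours and 39 minutes → arrive 12:59 UTC on Aug 21.
Flight 2 in UTC: 20:17 + 9:30 = 05:47 on Aug 21.
+2 hours and 50 minutes → arrive 08:37 UTC on Aug 21.
Flight 2 lands earlier by 4 hours 22 minutes.

the second, by 4 hours 22 minutes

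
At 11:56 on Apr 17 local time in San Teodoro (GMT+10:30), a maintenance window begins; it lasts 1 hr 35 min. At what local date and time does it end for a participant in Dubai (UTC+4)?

07:01 on April 17

Convert start to UTC: 11:56 − 10:30 = 01:26 UTC on Apr 17.
Add 1 hour and 35 minutes duration → 03:01 UTC.
Dubai is UTC+4:00, so local end time = 03:01 + 4:00 = 07:01 on Apr 17.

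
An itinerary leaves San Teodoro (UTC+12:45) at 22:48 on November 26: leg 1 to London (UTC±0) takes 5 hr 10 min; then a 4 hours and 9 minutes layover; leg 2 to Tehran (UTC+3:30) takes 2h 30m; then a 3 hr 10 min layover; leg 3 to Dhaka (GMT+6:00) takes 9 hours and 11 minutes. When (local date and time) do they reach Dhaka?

16:13 on Nov 27

Convert departure to UTC: 22:48 − 12:45 = 10:03 UTC on Nov 26.
Add 5 hours 10 minutes leg 1 → 15:13 UTC.
Add 4 hours and 9 minutes layover in London → 19:22 UTC.
Add 2 hours and 30 minutes leg 2 → 21:52 UTC.
Add 3 hours and 10 minutes layover in Tehran → 01:02 UTC (Nov 27).
Add 9 hours 11 minutes leg 3 → 10:13 UTC.
Dhaka is UTC+6:00, so local arrival = 10:13 + 6:00 = 16:13 on Nov 27.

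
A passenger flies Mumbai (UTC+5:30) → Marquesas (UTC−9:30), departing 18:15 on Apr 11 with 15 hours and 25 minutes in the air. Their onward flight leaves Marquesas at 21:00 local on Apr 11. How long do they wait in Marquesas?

Convert departure to UTC: 18:15 − 5:30 = 12:45 UTC on Apr 11.
Add 15 hours and 25 minutes flight time → 04:10 UTC (Apr 12).
Marquesas is UTC−9:30, so local arrival = 04:10 − 9:30 = 18:40 on Apr 11.
Layover = 21:00 − 18:40 = 2 hours 20 minutes.

2 hours 20 minutes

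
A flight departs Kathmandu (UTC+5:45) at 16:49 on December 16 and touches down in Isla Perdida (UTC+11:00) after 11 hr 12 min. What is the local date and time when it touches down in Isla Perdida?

09:16 on Dec 17

Convert departure to UTC: 16:49 − 5:45 = 11:04 UTC on Dec 16.
Add 11 hours and 12 minutes travel time → 22:16 UTC.
Isla Perdida is UTC+11:00, so local arrival = 22:16 + 11:00 = 09:16 on Dec 17.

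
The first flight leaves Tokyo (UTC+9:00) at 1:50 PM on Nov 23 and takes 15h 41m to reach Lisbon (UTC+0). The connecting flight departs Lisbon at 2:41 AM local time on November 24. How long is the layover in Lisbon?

6 hours 10 minutes

Convert departure to UTC: 1:50 PM − 9:00 = 4:50 AM UTC on Nov 23.
Add 15 hours 41 minutes flight time → 8:31 PM UTC.
Lisbon is UTC+0, so local arrival is the same: 8:31 PM on Nov 23.
Layover = 2:41 AM − 8:31 PM (+1 day) = 6 hours 10 minutes.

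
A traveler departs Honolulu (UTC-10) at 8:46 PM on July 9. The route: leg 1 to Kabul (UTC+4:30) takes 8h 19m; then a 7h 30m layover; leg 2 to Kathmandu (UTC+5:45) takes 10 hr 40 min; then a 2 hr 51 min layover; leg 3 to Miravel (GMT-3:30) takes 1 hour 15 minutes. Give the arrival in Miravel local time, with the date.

9:51 AM on July 11

Convert departure to UTC: 8:46 PM + 10:00 = 6:46 AM UTC on Jul 10.
Add 8 hours 19 minutes leg 1 → 3:05 PM UTC.
Add 7 hours 30 minutes layover in Kabul → 10:35 PM UTC.
Add 10 hours 40 minutes leg 2 → 9:15 AM UTC (Jul 11).
Add 2 hours 51 minutes layover in Kathmandu → 12:06 PM UTC.
Add 1 hour 15 minutes leg 3 → 1:21 PM UTC.
Miravel is UTC−3:30, so local arrival = 1:21 PM − 3:30 = 9:51 AM on Jul 11.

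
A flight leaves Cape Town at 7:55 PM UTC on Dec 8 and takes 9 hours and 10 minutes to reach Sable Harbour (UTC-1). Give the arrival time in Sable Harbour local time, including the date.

4:05 AM on December 9

Departure is given in UTC: 7:55 PM on Dec 8.
Add 9 hours 10 minutes → 5:05 AM UTC (Dec 9).
Sable Harbour is UTC−1:00: 5:05 AM − 1:00 = 4:05 AM on Dec 9.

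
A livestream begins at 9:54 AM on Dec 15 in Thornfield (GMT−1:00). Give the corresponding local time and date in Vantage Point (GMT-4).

In UTC: 9:54 AM + 1:00 = 10:54 AM on Dec 15.
Vantage Point is UTC−4:00: 10:54 AM − 4:00 = 6:54 AM on Dec 15.

6:54 AM on Dec 15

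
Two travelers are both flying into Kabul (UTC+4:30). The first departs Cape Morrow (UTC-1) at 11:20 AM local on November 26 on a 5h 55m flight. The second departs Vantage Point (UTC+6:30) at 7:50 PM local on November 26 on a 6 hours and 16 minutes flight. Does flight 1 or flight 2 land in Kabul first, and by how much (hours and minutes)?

Flight 1 in UTC: 11:20 AM + 1:00 = 12:20 PM on Nov 26.
+5 hours 55 minutes → arrive 6:15 PM UTC on Nov 26.
Flight 2 in UTC: 7:50 PM − 6:30 = 1:20 PM on Nov 26.
+6 hours and 16 minutes → arrive 7:36 PM UTC on Nov 26.
Flight 1 lands earlier by 1 hour 21 minutes.

the first, by 1 hour 21 minutes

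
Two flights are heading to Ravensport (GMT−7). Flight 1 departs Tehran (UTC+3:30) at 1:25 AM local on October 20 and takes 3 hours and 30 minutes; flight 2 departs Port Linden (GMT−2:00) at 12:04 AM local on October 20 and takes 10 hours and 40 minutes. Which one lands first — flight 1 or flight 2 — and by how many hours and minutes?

the first, by 11 hours 19 minutes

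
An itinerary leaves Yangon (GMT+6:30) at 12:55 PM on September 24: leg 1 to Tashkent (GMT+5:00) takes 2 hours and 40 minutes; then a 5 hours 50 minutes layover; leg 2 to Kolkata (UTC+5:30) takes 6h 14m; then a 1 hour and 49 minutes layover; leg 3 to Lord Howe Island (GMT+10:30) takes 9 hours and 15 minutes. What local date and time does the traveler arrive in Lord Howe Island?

6:43 PM on Sep 25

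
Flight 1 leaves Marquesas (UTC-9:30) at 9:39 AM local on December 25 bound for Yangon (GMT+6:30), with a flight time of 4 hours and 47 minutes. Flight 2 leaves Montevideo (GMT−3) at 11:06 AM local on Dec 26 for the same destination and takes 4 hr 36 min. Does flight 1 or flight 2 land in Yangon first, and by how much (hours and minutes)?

the first, by 18 hours 46 minutes

Flight 1 in UTC: 9:39 AM + 9:30 = 7:09 PM on Dec 25.
+4 hours and 47 minutes → arrive 11:56 PM UTC on Dec 25.
Flight 2 in UTC: 11:06 AM + 3:00 = 2:06 PM on Dec 26.
+4 hours and 36 minutes → arrive 6:42 PM UTC on Dec 26.
Flight 1 lands earlier by 18 hours 46 minutes.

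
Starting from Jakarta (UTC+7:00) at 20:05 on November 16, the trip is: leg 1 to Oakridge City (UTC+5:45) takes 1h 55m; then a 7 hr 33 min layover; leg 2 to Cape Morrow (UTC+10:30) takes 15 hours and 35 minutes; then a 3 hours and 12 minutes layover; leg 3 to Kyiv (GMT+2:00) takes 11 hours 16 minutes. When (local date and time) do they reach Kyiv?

06:36 on November 18

Convert departure to UTC: 20:05 − 7:00 = 13:05 UTC on Nov 16.
Add 1 hour and 55 minutes leg 1 → 15:00 UTC.
Add 7 hours 33 minutes layover in Oakridge City → 22:33 UTC.
Add 15 hours 35 minutes leg 2 → 14:08 UTC (Nov 17).
Add 3 hours 12 minutes layover in Cape Morrow → 17:20 UTC.
Add 11 hours and 16 minutes leg 3 → 04:36 UTC (Nov 18).
Kyiv is UTC+2:00, so local arrival = 04:36 + 2:00 = 06:36 on Nov 18.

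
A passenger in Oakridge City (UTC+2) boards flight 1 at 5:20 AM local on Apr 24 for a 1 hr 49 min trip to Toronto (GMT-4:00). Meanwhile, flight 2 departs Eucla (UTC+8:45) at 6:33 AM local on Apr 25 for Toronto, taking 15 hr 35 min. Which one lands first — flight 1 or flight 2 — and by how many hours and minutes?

the first, by 32 hours 14 minutes

Flight 1 in UTC: 5:20 AM − 2:00 = 3:20 AM on Apr 24.
+1 hour 49 minutes → arrive 5:09 AM UTC on Apr 24.
Flight 2 in UTC: 6:33 AM − 8:45 = 9:48 PM on Apr 24.
+15 hours 35 minutes → arrive 1:23 PM UTC on Apr 25.
Flight 1 lands earlier by 32 hours 14 minutes.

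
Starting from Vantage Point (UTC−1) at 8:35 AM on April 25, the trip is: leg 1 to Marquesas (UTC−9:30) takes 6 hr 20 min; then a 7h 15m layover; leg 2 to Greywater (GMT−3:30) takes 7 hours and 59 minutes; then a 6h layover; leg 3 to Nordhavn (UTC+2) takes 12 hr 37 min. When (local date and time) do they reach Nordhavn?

Convert departure to UTC: 8:35 AM + 1:00 = 9:35 AM UTC on Apr 25.
Add 6 hours and 20 minutes leg 1 → 3:55 PM UTC.
Add 7 hours and 15 minutes layover in Marquesas → 11:10 PM UTC.
Add 7 hours and 59 minutes leg 2 → 7:09 AM UTC (Apr 26).
Add 6 hours layover in Greywater → 1:09 PM UTC.
Add 12 hours and 37 minutes leg 3 → 1:46 AM UTC (Apr 27).
Nordhavn is UTC+2:00, so local arrival = 1:46 AM + 2:00 = 3:46 AM on Apr 27.

3:46 AM on April 27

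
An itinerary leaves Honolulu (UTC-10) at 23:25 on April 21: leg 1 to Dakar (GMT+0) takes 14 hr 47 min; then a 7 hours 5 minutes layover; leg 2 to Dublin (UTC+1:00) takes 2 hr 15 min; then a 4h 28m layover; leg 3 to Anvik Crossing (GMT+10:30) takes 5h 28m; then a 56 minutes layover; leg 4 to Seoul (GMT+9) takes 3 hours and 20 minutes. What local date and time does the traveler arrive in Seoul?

Convert departure to UTC: 23:25 + 10:00 = 09:25 UTC on Apr 22.
Add 14 hours and 47 minutes leg 1 → 00:12 UTC (Apr 23).
Add 7 hours and 5 minutes layover in Dakar → 07:17 UTC.
Add 2 hours 15 minutes leg 2 → 09:32 UTC.
Add 4 hours and 28 minutes layover in Dublin → 14:00 UTC.
Add 5 hours 28 minutes leg 3 → 19:28 UTC.
Add 56 minutes layover in Anvik Crossing → 20:24 UTC.
Add 3 hours and 20 minutes leg 4 → 23:44 UTC.
Seoul is UTC+9:00, so local arrival = 23:44 + 9:00 = 08:44 on Apr 24.

08:44 on Apr 24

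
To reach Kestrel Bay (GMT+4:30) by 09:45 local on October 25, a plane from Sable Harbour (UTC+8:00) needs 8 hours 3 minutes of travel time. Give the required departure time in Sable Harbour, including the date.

Target arrival in UTC: 09:45 − 4:30 = 05:15 on Oct 25.
Subtract 8 hours 3 minutes → departure 21:12 UTC on Oct 24.
Sable Harbour is UTC+8:00: 21:12 + 8:00 = 05:12 on Oct 25.

05:12 on Oct 25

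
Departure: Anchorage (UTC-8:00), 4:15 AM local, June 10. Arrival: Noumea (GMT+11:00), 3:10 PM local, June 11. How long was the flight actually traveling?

15 hours 55 minutes

Departure in UTC: 4:15 AM + 8:00 = 12:15 PM on Jun 10.
Arrival in UTC: 3:10 PM − 11:00 = 4:10 AM on Jun 11.
Elapsed = 4:10 AM − 12:15 PM (+1 day) = 15 hours 55 minutes.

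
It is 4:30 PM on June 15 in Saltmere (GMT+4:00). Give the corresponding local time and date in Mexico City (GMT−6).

In UTC: 4:30 PM − 4:00 = 12:30 PM on Jun 15.
Mexico City is UTC−6:00: 12:30 PM − 6:00 = 6:30 AM on Jun 15.

6:30 AM on June 15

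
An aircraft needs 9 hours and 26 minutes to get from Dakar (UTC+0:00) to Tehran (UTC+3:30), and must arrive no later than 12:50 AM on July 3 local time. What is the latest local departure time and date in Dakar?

Target arrival in UTC: 12:50 AM − 3:30 = 9:20 PM on Jul 2.
Subtract 9 hours 26 minutes → departure 11:54 AM UTC on Jul 2.
Dakar is UTC+0, so departure is 11:54 AM on Jul 2.

11:54 AM on Jul 2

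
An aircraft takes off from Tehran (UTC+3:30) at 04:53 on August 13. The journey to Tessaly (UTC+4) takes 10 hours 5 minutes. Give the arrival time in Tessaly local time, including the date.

15:28 on Aug 13

Convert departure to UTC: 04:53 − 3:30 = 01:23 UTC on Aug 13.
Add 10 hours 5 minutes travel time → 11:28 UTC.
Tessaly is UTC+4:00, so local arrival = 11:28 + 4:00 = 15:28 on Aug 13.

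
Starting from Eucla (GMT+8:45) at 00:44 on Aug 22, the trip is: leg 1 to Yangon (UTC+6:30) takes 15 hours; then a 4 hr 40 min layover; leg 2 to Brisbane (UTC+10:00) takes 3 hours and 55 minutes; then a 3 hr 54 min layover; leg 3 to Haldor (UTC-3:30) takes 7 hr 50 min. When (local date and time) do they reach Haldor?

Convert departure to UTC: 00:44 − 8:45 = 15:59 UTC on Aug 21.
Add 15 hours leg 1 → 06:59 UTC (Aug 22).
Add 4 hours and 40 minutes layover in Yangon → 11:39 UTC.
Add 3 hours and 55 minutes leg 2 → 15:34 UTC.
Add 3 hours and 54 minutes layover in Brisbane → 19:28 UTC.
Add 7 hours 50 minutes leg 3 → 03:18 UTC (Aug 23).
Haldor is UTC−3:30, so local arrival = 03:18 − 3:30 = 23:48 on Aug 22.

23:48 on Aug 22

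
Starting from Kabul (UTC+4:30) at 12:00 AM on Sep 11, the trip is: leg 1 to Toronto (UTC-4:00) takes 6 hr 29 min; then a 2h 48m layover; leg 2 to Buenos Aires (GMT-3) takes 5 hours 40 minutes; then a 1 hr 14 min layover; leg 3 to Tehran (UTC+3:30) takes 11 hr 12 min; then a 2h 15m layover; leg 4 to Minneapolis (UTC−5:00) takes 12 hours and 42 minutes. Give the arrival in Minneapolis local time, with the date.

Convert departure to UTC: 12:00 AM − 4:30 = 7:30 PM UTC on Sep 10.
Add 6 hours and 29 minutes leg 1 → 1:59 AM UTC (Sep 11).
Add 2 hours and 48 minutes layover in Toronto → 4:47 AM UTC.
Add 5 hours 40 minutes leg 2 → 10:27 AM UTC.
Add 1 hour 14 minutes layover in Buenos Aires → 11:41 AM UTC.
Add 11 hours and 12 minutes leg 3 → 10:53 PM UTC.
Add 2 hours and 15 minutes layover in Tehran → 1:08 AM UTC (Sep 12).
Add 12 hours 42 minutes leg 4 → 1:50 PM UTC.
Minneapolis is UTC−5:00, so local arrival = 1:50 PM − 5:00 = 8:50 AM on Sep 12.

8:50 AM on Sep 12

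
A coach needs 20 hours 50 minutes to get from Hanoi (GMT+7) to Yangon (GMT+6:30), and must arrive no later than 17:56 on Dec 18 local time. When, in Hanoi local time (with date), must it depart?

Target arrival in UTC: 17:56 − 6:30 = 11:26 on Dec 18.
Subtract 20 hours 50 minutes → departure 14:36 UTC on Dec 17.
Hanoi is UTC+7:00: 14:36 + 7:00 = 21:36 on Dec 17.

21:36 on December 17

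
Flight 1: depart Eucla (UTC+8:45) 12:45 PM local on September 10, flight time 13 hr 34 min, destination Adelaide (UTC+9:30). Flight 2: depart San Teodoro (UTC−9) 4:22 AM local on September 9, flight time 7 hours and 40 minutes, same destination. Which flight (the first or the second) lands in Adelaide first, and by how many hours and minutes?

the second, by 20 hours 32 minutes

Flight 1 in UTC: 12:45 PM − 8:45 = 4:00 AM on Sep 10.
+13 hours 34 minutes → arrive 5:34 PM UTC on Sep 10.
Flight 2 in UTC: 4:22 AM + 9:00 = 1:22 PM on Sep 9.
+7 hours 40 minutes → arrive 9:02 PM UTC on Sep 9.
Flight 2 lands earlier by 20 hours 32 minutes.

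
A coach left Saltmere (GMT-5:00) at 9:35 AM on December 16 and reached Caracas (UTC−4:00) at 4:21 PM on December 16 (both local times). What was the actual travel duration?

Departure in UTC: 9:35 AM + 5:00 = 2:35 PM on Dec 16.
Arrival in UTC: 4:21 PM + 4:00 = 8:21 PM on Dec 16.
Elapsed = 8:21 PM − 2:35 PM = 5 hours 46 minutes.

5 hours 46 minutes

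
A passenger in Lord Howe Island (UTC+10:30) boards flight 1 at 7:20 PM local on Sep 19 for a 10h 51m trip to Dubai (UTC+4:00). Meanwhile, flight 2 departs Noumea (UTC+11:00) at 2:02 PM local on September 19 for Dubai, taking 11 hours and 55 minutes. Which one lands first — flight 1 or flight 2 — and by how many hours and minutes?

the second, by 4 hours 44 minutes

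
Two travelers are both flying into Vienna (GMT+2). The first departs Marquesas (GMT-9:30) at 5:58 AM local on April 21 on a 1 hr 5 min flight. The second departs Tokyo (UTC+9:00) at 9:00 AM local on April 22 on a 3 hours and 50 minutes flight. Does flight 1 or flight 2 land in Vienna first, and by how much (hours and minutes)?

Flight 1 in UTC: 5:58 AM + 9:30 = 3:28 PM on Apr 21.
+1 hour 5 minutes → arrive 4:33 PM UTC on Apr 21.
Flight 2 in UTC: 9:00 AM − 9:00 = 12:00 AM on Apr 22.
+3 hours 50 minutes → arrive 3:50 AM UTC on Apr 22.
Flight 1 lands earlier by 11 hours 17 minutes.

the first, by 11 hours 17 minutes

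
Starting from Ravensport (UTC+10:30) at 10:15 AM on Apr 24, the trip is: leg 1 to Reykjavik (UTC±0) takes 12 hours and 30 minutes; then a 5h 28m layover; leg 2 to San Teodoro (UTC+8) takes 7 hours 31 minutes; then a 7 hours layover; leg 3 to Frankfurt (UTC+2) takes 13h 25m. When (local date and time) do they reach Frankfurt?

Convert departure to UTC: 10:15 AM − 10:30 = 11:45 PM UTC on Apr 23.
Add 12 hours and 30 minutes leg 1 → 12:15 PM UTC (Apr 24).
Add 5 hours 28 minutes layover in Reykjavik → 5:43 PM UTC.
Add 7 hours 31 minutes leg 2 → 1:14 AM UTC (Apr 25).
Add 7 hours layover in San Teodoro → 8:14 AM UTC.
Add 13 hours 25 minutes leg 3 → 9:39 PM UTC.
Frankfurt is UTC+2:00, so local arrival = 9:39 PM + 2:00 = 11:39 PM on Apr 25.

11:39 PM on April 25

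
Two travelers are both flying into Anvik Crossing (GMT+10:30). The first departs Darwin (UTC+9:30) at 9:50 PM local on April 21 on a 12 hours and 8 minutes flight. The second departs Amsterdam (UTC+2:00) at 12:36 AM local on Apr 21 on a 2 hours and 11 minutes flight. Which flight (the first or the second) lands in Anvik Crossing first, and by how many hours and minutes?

the second, by 23 hours 41 minutes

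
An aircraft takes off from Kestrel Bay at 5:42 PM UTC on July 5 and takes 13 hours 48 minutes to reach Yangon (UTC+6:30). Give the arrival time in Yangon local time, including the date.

2:00 PM on Jul 6

Departure is given in UTC: 5:42 PM on Jul 5.
Add 13 hours 48 minutes → 7:30 AM UTC (Jul 6).
Yangon is UTC+6:30: 7:30 AM + 6:30 = 2:00 PM on Jul 6.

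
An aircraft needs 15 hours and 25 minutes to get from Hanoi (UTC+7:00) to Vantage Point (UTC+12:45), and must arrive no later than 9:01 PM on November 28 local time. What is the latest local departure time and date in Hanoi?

11:51 PM on November 27

Target arrival in UTC: 9:01 PM − 12:45 = 8:16 AM on Nov 28.
Subtract 15 hours 25 minutes → departure 4:51 PM UTC on Nov 27.
Hanoi is UTC+7:00: 4:51 PM + 7:00 = 11:51 PM on Nov 27.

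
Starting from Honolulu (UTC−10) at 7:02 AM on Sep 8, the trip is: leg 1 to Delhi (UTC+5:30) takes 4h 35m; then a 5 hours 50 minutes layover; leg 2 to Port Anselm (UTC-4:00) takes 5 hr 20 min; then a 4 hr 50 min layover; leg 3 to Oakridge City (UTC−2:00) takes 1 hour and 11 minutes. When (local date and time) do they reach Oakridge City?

Convert departure to UTC: 7:02 AM + 10:00 = 5:02 PM UTC on Sep 8.
Add 4 hours 35 minutes leg 1 → 9:37 PM UTC.
Add 5 hours and 50 minutes layover in Delhi → 3:27 AM UTC (Sep 9).
Add 5 hours 20 minutes leg 2 → 8:47 AM UTC.
Add 4 hours and 50 minutes layover in Port Anselm → 1:37 PM UTC.
Add 1 hour 11 minutes leg 3 → 2:48 PM UTC.
Oakridge City is UTC−2:00, so local arrival = 2:48 PM − 2:00 = 12:48 PM on Sep 9.

12:48 PM on Sep 9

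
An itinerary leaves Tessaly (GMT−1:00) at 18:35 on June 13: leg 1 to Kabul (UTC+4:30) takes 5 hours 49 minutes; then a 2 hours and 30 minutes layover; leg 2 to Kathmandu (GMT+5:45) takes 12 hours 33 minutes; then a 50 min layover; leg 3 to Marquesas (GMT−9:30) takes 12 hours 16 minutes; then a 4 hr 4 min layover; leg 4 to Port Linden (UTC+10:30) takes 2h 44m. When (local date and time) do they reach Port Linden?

22:51 on June 15

Convert departure to UTC: 18:35 + 1:00 = 19:35 UTC on Jun 13.
Add 5 hours 49 minutes leg 1 → 01:24 UTC (Jun 14).
Add 2 hours and 30 minutes layover in Kabul → 03:54 UTC.
Add 12 hours 33 minutes leg 2 → 16:27 UTC.
Add 50 minutes layover in Kathmandu → 17:17 UTC.
Add 12 hours and 16 minutes leg 3 → 05:33 UTC (Jun 15).
Add 4 hours 4 minutes layover in Marquesas → 09:37 UTC.
Add 2 hours and 44 minutes leg 4 → 12:21 UTC.
Port Linden is UTC+10:30, so local arrival = 12:21 + 10:30 = 22:51 on Jun 15.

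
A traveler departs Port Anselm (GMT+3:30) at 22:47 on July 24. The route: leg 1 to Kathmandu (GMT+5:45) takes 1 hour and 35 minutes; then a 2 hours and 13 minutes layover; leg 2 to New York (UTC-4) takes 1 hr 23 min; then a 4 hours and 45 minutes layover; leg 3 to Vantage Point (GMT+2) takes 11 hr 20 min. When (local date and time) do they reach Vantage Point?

Convert departure to UTC: 22:47 − 3:30 = 19:17 UTC on Jul 24.
Add 1 hour 35 minutes leg 1 → 20:52 UTC.
Add 2 hours 13 minutes layover in Kathmandu → 23:05 UTC.
Add 1 hour and 23 minutes leg 2 → 00:28 UTC (Jul 25).
Add 4 hours 45 minutes layover in New York → 05:13 UTC.
Add 11 hours 20 minutes leg 3 → 16:33 UTC.
Vantage Point is UTC+2:00, so local arrival = 16:33 + 2:00 = 18:33 on Jul 25.

18:33 on July 25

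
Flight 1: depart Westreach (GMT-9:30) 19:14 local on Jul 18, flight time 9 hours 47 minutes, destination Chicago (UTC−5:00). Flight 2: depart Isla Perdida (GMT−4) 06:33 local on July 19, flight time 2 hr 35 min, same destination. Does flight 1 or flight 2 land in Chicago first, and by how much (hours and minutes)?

Flight 1 in UTC: 19:14 + 9:30 = 04:44 on Jul 19.
+9 hours 47 minutes → arrive 14:31 UTC on Jul 19.
Flight 2 in UTC: 06:33 + 4:00 = 10:33 on Jul 19.
+2 hours 35 minutes → arrive 13:08 UTC on Jul 19.
Flight 2 lands earlier by 1 hour 23 minutes.

the second, by 1 hour 23 minutes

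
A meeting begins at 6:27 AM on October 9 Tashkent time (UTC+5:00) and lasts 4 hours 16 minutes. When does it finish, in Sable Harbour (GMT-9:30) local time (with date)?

Sable Harbour is 14:30 behind Tashkent.
After 4 hours and 16 minutes it is 10:43 AM in Tashkent.
Shift by the zone difference: 10:43 AM − 14:30 = 8:13 PM on Oct 8 in Sable Harbour.

8:13 PM on Oct 8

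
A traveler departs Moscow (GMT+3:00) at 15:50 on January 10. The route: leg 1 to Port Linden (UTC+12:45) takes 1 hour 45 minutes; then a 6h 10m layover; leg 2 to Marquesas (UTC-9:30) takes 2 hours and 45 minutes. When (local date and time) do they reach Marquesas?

14:00 on January 10

Convert departure to UTC: 15:50 − 3:00 = 12:50 UTC on Jan 10.
Add 1 hour and 45 minutes leg 1 → 14:35 UTC.
Add 6 hours and 10 minutes layover in Port Linden → 20:45 UTC.
Add 2 hours and 45 minutes leg 2 → 23:30 UTC.
Marquesas is UTC−9:30, so local arrival = 23:30 − 9:30 = 14:00 on Jan 10.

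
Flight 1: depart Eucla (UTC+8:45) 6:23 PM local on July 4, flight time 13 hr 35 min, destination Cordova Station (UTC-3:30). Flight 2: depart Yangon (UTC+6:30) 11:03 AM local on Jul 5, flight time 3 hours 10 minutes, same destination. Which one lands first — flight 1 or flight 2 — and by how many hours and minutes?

Flight 1 in UTC: 6:23 PM − 8:45 = 9:38 AM on Jul 4.
+13 hours 35 minutes → arrive 11:13 PM UTC on Jul 4.
Flight 2 in UTC: 11:03 AM − 6:30 = 4:33 AM on Jul 5.
+3 hours 10 minutes → arrive 7:43 AM UTC on Jul 5.
Flight 1 lands earlier by 8 hours 30 minutes.

the first, by 8 hours 30 minutes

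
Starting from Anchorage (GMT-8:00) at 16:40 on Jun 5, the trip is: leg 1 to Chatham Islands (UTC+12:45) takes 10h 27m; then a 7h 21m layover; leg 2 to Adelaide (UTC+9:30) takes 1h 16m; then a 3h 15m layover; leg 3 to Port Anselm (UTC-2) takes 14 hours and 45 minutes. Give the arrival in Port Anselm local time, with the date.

11:44 on June 7

Convert departure to UTC: 16:40 + 8:00 = 00:40 UTC on Jun 6.
Add 10 hours 27 minutes leg 1 → 11:07 UTC.
Add 7 hours 21 minutes layover in Chatham Islands → 18:28 UTC.
Add 1 hour and 16 minutes leg 2 → 19:44 UTC.
Add 3 hours 15 minutes layover in Adelaide → 22:59 UTC.
Add 14 hours and 45 minutes leg 3 → 13:44 UTC (Jun 7).
Port Anselm is UTC−2:00, so local arrival = 13:44 − 2:00 = 11:44 on Jun 7.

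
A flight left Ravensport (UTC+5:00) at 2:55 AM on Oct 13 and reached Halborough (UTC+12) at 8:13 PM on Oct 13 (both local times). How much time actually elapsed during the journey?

Halborough is 7:00 ahead of Ravensport.
Clock-face elapsed time (ignoring zones) is 17 hours 18 minutes.
Actual elapsed = 17 hours 18 minutes − 7:00 = 10 hours 18 minutes.

10 hours 18 minutes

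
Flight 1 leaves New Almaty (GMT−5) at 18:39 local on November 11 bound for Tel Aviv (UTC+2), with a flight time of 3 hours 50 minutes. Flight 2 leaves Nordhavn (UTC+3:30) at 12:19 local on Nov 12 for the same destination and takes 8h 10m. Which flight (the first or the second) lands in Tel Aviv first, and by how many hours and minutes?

Flight 1 in UTC: 18:39 + 5:00 = 23:39 on Nov 11.
+3 hours 50 minutes → arrive 03:29 UTC on Nov 12.
Flight 2 in UTC: 12:19 − 3:30 = 08:49 on Nov 12.
+8 hours and 10 minutes → arrive 16:59 UTC on Nov 12.
Flight 1 lands earlier by 13 hours 30 minutes.

the first, by 13 hours 30 minutes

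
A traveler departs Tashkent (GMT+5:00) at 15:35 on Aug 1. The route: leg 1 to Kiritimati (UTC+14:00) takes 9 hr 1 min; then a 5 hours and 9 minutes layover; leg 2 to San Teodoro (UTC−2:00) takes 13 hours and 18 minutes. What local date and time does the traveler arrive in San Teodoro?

Convert departure to UTC: 15:35 − 5:00 = 10:35 UTC on Aug 1.
Add 9 hours and 1 minute leg 1 → 19:36 UTC.
Add 5 hours 9 minutes layover in Kiritimati → 00:45 UTC (Aug 2).
Add 13 hours 18 minutes leg 2 → 14:03 UTC.
San Teodoro is UTC−2:00, so local arrival = 14:03 − 2:00 = 12:03 on Aug 2.

12:03 on August 2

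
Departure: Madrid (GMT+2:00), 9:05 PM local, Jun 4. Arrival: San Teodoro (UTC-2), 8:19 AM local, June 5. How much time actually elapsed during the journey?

San Teodoro is 4:00 behind Madrid.
Clock-face elapsed time (ignoring zones) is 11 hours 14 minutes.
Actual elapsed = 11 hours 14 minutes + 4:00 = 15 hours 14 minutes.

15 hours 14 minutes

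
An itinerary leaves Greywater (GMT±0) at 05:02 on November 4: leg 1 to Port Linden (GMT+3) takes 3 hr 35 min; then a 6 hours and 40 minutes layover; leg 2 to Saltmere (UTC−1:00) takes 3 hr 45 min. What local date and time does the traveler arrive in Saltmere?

Greywater is at UTC+0, so departure is already 05:02 UTC on Nov 4.
Add 3 hours and 35 minutes leg 1 → 08:37 UTC.
Add 6 hours and 40 minutes layover in Port Linden → 15:17 UTC.
Add 3 hours 45 minutes leg 2 → 19:02 UTC.
Saltmere is UTC−1:00, so local arrival = 19:02 − 1:00 = 18:02 on Nov 4.

18:02 on Nov 4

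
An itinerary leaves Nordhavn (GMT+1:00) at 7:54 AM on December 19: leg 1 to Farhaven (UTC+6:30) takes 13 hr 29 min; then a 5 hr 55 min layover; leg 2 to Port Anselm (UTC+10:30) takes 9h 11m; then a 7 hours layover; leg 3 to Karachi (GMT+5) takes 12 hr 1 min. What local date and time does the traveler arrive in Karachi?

11:30 AM on Dec 21

Convert departure to UTC: 7:54 AM − 1:00 = 6:54 AM UTC on Dec 19.
Add 13 hours and 29 minutes leg 1 → 8:23 PM UTC.
Add 5 hours 55 minutes layover in Farhaven → 2:18 AM UTC (Dec 20).
Add 9 hours 11 minutes leg 2 → 11:29 AM UTC.
Add 7 hours layover in Port Anselm → 6:29 PM UTC.
Add 12 hours 1 minute leg 3 → 6:30 AM UTC (Dec 21).
Karachi is UTC+5:00, so local arrival = 6:30 AM + 5:00 = 11:30 AM on Dec 21.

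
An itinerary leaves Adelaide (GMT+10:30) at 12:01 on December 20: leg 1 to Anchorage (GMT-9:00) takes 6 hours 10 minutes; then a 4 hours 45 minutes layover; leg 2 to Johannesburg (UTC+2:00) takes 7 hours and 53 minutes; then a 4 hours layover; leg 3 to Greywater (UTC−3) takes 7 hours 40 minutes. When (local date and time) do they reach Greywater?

04:59 on December 21

Convert departure to UTC: 12:01 − 10:30 = 01:31 UTC on Dec 20.
Add 6 hours 10 minutes leg 1 → 07:41 UTC.
Add 4 hours and 45 minutes layover in Anchorage → 12:26 UTC.
Add 7 hours and 53 minutes leg 2 → 20:19 UTC.
Add 4 hours layover in Johannesburg → 00:19 UTC (Dec 21).
Add 7 hours and 40 minutes leg 3 → 07:59 UTC.
Greywater is UTC−3:00, so local arrival = 07:59 − 3:00 = 04:59 on Dec 21.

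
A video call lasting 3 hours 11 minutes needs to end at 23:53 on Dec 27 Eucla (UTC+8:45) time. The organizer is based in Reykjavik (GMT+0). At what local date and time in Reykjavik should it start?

Target end time in UTC: 23:53 − 8:45 = 15:08 on Dec 27.
Subtract 3 hours and 11 minutes → start 11:57 UTC on Dec 27.
Reykjavik is UTC+0, so start is 11:57 on Dec 27.

11:57 on Dec 27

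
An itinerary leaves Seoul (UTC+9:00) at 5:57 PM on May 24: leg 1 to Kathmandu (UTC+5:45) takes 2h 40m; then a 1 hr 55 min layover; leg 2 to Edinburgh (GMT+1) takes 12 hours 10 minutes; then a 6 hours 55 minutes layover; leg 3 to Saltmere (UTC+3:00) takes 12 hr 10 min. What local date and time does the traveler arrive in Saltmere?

Convert departure to UTC: 5:57 PM − 9:00 = 8:57 AM UTC on May 24.
Add 2 hours 40 minutes leg 1 → 11:37 AM UTC.
Add 1 hour and 55 minutes layover in Kathmandu → 1:32 PM UTC.
Add 12 hours and 10 minutes leg 2 → 1:42 AM UTC (May 25).
Add 6 hours and 55 minutes layover in Edinburgh → 8:37 AM UTC.
Add 12 hours and 10 minutes leg 3 → 8:47 PM UTC.
Saltmere is UTC+3:00, so local arrival = 8:47 PM + 3:00 = 11:47 PM on May 25.

11:47 PM on May 25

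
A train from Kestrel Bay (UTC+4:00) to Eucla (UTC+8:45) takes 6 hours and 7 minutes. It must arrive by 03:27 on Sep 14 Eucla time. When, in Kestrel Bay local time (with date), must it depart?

16:35 on September 13

Target arrival in UTC: 03:27 − 8:45 = 18:42 on Sep 13.
Subtract 6 hours and 7 minutes → departure 12:35 UTC on Sep 13.
Kestrel Bay is UTC+4:00: 12:35 + 4:00 = 16:35 on Sep 13.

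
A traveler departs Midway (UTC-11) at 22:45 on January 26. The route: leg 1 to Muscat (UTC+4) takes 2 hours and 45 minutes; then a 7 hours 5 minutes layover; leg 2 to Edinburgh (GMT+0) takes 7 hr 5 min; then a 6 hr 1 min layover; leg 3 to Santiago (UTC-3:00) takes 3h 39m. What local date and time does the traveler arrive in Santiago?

09:20 on January 28

Convert departure to UTC: 22:45 + 11:00 = 09:45 UTC on Jan 27.
Add 2 hours 45 minutes leg 1 → 12:30 UTC.
Add 7 hours 5 minutes layover in Muscat → 19:35 UTC.
Add 7 hours and 5 minutes leg 2 → 02:40 UTC (Jan 28).
Add 6 hours 1 minute layover in Edinburgh → 08:41 UTC.
Add 3 hours and 39 minutes leg 3 → 12:20 UTC.
Santiago is UTC−3:00, so local arrival = 12:20 − 3:00 = 09:20 on Jan 28.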